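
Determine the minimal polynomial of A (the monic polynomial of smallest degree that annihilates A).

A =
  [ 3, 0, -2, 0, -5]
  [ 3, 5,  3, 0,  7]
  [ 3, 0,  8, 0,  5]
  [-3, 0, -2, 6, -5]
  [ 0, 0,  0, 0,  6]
x^2 - 11*x + 30

The characteristic polynomial is χ_A(x) = (x - 6)^3*(x - 5)^2, so the eigenvalues are known. The minimal polynomial is
  m_A(x) = Π_λ (x − λ)^{k_λ}
where k_λ is the size of the *largest* Jordan block for λ (equivalently, the smallest k with (A − λI)^k v = 0 for every generalised eigenvector v of λ).

  λ = 5: largest Jordan block has size 1, contributing (x − 5)
  λ = 6: largest Jordan block has size 1, contributing (x − 6)

So m_A(x) = (x - 6)*(x - 5) = x^2 - 11*x + 30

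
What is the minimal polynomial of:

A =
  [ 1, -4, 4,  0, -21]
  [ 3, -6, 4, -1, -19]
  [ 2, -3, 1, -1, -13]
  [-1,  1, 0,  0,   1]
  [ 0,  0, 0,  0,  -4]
x^3 + 6*x^2 + 9*x + 4

The characteristic polynomial is χ_A(x) = (x + 1)^4*(x + 4), so the eigenvalues are known. The minimal polynomial is
  m_A(x) = Π_λ (x − λ)^{k_λ}
where k_λ is the size of the *largest* Jordan block for λ (equivalently, the smallest k with (A − λI)^k v = 0 for every generalised eigenvector v of λ).

  λ = -4: largest Jordan block has size 1, contributing (x + 4)
  λ = -1: largest Jordan block has size 2, contributing (x + 1)^2

So m_A(x) = (x + 1)^2*(x + 4) = x^3 + 6*x^2 + 9*x + 4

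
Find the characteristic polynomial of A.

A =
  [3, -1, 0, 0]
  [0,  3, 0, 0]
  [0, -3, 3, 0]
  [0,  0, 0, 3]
x^4 - 12*x^3 + 54*x^2 - 108*x + 81

Expanding det(x·I − A) (e.g. by cofactor expansion or by noting that A is similar to its Jordan form J, which has the same characteristic polynomial as A) gives
  χ_A(x) = x^4 - 12*x^3 + 54*x^2 - 108*x + 81
which factors as (x - 3)^4. The eigenvalues (with algebraic multiplicities) are λ = 3 with multiplicity 4.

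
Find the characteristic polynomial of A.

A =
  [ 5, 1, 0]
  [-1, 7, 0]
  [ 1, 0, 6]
x^3 - 18*x^2 + 108*x - 216

Expanding det(x·I − A) (e.g. by cofactor expansion or by noting that A is similar to its Jordan form J, which has the same characteristic polynomial as A) gives
  χ_A(x) = x^3 - 18*x^2 + 108*x - 216
which factors as (x - 6)^3. The eigenvalues (with algebraic multiplicities) are λ = 6 with multiplicity 3.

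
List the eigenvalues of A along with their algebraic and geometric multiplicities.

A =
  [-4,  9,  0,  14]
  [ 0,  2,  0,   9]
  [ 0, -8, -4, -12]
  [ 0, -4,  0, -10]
λ = -4: alg = 4, geom = 2

Step 1 — factor the characteristic polynomial to read off the algebraic multiplicities:
  χ_A(x) = (x + 4)^4

Step 2 — compute geometric multiplicities via the rank-nullity identity g(λ) = n − rank(A − λI):
  rank(A − (-4)·I) = 2, so dim ker(A − (-4)·I) = n − 2 = 2

Summary:
  λ = -4: algebraic multiplicity = 4, geometric multiplicity = 2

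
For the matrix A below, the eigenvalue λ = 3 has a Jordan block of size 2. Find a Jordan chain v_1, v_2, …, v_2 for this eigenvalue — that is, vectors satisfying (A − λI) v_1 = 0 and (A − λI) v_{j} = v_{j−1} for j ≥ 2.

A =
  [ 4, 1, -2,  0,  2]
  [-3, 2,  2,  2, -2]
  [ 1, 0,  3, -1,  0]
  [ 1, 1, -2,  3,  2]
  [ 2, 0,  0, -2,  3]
A Jordan chain for λ = 3 of length 2:
v_1 = (1, -3, 1, 1, 2)ᵀ
v_2 = (1, 0, 0, 0, 0)ᵀ

Let N = A − (3)·I. We want v_2 with N^2 v_2 = 0 but N^1 v_2 ≠ 0; then v_{j-1} := N · v_j for j = 2, …, 2.

Pick v_2 = (1, 0, 0, 0, 0)ᵀ.
Then v_1 = N · v_2 = (1, -3, 1, 1, 2)ᵀ.

Sanity check: (A − (3)·I) v_1 = (0, 0, 0, 0, 0)ᵀ = 0. ✓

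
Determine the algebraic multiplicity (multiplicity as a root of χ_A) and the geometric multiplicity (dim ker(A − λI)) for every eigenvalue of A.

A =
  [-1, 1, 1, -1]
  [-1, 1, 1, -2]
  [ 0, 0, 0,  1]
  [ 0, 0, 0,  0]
λ = 0: alg = 4, geom = 2

Step 1 — factor the characteristic polynomial to read off the algebraic multiplicities:
  χ_A(x) = x^4

Step 2 — compute geometric multiplicities via the rank-nullity identity g(λ) = n − rank(A − λI):
  rank(A − (0)·I) = 2, so dim ker(A − (0)·I) = n − 2 = 2

Summary:
  λ = 0: algebraic multiplicity = 4, geometric multiplicity = 2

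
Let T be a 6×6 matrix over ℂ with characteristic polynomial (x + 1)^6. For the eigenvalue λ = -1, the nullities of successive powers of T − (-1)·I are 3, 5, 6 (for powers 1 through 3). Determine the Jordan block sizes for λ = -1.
Block sizes for λ = -1: [3, 2, 1]

From the dimensions of kernels of powers, the number of Jordan blocks of size at least j is d_j − d_{j−1} where d_j = dim ker(N^j) (with d_0 = 0). Computing the differences gives [3, 2, 1].
The number of blocks of size exactly k is (#blocks of size ≥ k) − (#blocks of size ≥ k + 1), so the partition is: 1 block(s) of size 1, 1 block(s) of size 2, 1 block(s) of size 3.
In nonincreasing order the block sizes are [3, 2, 1].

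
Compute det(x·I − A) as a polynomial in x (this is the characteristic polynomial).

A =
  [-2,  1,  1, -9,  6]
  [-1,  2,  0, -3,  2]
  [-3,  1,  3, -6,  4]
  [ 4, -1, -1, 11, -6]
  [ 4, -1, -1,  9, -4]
x^5 - 10*x^4 + 40*x^3 - 80*x^2 + 80*x - 32

Expanding det(x·I − A) (e.g. by cofactor expansion or by noting that A is similar to its Jordan form J, which has the same characteristic polynomial as A) gives
  χ_A(x) = x^5 - 10*x^4 + 40*x^3 - 80*x^2 + 80*x - 32
which factors as (x - 2)^5. The eigenvalues (with algebraic multiplicities) are λ = 2 with multiplicity 5.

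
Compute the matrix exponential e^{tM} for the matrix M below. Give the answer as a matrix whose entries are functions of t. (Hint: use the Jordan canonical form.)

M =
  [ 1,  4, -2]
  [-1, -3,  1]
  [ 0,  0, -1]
e^{tM} =
  [2*t*exp(-t) + exp(-t), 4*t*exp(-t), -2*t*exp(-t)]
  [-t*exp(-t), -2*t*exp(-t) + exp(-t), t*exp(-t)]
  [0, 0, exp(-t)]

Strategy: write M = P · J · P⁻¹ where J is a Jordan canonical form, so e^{tM} = P · e^{tJ} · P⁻¹, and e^{tJ} can be computed block-by-block.

M has Jordan form
J =
  [-1,  1,  0]
  [ 0, -1,  0]
  [ 0,  0, -1]
(up to reordering of blocks).

Per-block formulas:
  For a 1×1 block at λ = -1: exp(t · [-1]) = [e^(-1t)].
  For a 2×2 Jordan block J_2(-1): exp(t · J_2(-1)) = e^(-1t)·(I + t·N), where N is the 2×2 nilpotent shift.

After assembling e^{tJ} and conjugating by P, we get:

e^{tM} =
  [2*t*exp(-t) + exp(-t), 4*t*exp(-t), -2*t*exp(-t)]
  [-t*exp(-t), -2*t*exp(-t) + exp(-t), t*exp(-t)]
  [0, 0, exp(-t)]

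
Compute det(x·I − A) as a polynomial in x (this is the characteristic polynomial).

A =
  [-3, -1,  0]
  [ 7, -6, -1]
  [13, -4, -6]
x^3 + 15*x^2 + 75*x + 125

Expanding det(x·I − A) (e.g. by cofactor expansion or by noting that A is similar to its Jordan form J, which has the same characteristic polynomial as A) gives
  χ_A(x) = x^3 + 15*x^2 + 75*x + 125
which factors as (x + 5)^3. The eigenvalues (with algebraic multiplicities) are λ = -5 with multiplicity 3.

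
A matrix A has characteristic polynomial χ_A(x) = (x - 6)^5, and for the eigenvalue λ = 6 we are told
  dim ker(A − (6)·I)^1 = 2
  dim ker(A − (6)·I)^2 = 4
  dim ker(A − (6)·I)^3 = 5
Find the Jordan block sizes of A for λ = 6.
Block sizes for λ = 6: [3, 2]

From the dimensions of kernels of powers, the number of Jordan blocks of size at least j is d_j − d_{j−1} where d_j = dim ker(N^j) (with d_0 = 0). Computing the differences gives [2, 2, 1].
The number of blocks of size exactly k is (#blocks of size ≥ k) − (#blocks of size ≥ k + 1), so the partition is: 1 block(s) of size 2, 1 block(s) of size 3.
In nonincreasing order the block sizes are [3, 2].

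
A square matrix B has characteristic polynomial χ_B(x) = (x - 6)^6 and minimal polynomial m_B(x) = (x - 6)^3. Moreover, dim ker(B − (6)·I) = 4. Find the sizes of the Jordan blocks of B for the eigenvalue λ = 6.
Block sizes for λ = 6: [3, 1, 1, 1]

Step 1 — from the characteristic polynomial, algebraic multiplicity of λ = 6 is 6. From dim ker(B − (6)·I) = 4, there are exactly 4 Jordan blocks for λ = 6.
Step 2 — from the minimal polynomial, the factor (x − 6)^3 tells us the largest block for λ = 6 has size 3.
Step 3 — with total size 6, 4 blocks, and largest block 3, the block sizes (in nonincreasing order) are [3, 1, 1, 1].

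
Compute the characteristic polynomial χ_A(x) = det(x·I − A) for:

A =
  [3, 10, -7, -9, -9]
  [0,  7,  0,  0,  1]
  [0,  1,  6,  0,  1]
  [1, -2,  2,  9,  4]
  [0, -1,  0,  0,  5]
x^5 - 30*x^4 + 360*x^3 - 2160*x^2 + 6480*x - 7776

Expanding det(x·I − A) (e.g. by cofactor expansion or by noting that A is similar to its Jordan form J, which has the same characteristic polynomial as A) gives
  χ_A(x) = x^5 - 30*x^4 + 360*x^3 - 2160*x^2 + 6480*x - 7776
which factors as (x - 6)^5. The eigenvalues (with algebraic multiplicities) are λ = 6 with multiplicity 5.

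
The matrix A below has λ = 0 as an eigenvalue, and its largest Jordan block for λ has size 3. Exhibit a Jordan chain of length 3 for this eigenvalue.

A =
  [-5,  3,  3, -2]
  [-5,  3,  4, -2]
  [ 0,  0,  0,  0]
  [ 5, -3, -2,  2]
A Jordan chain for λ = 0 of length 3:
v_1 = (1, 1, 0, -1)ᵀ
v_2 = (3, 4, 0, -2)ᵀ
v_3 = (0, 0, 1, 0)ᵀ

Let N = A − (0)·I. We want v_3 with N^3 v_3 = 0 but N^2 v_3 ≠ 0; then v_{j-1} := N · v_j for j = 3, …, 2.

Pick v_3 = (0, 0, 1, 0)ᵀ.
Then v_2 = N · v_3 = (3, 4, 0, -2)ᵀ.
Then v_1 = N · v_2 = (1, 1, 0, -1)ᵀ.

Sanity check: (A − (0)·I) v_1 = (0, 0, 0, 0)ᵀ = 0. ✓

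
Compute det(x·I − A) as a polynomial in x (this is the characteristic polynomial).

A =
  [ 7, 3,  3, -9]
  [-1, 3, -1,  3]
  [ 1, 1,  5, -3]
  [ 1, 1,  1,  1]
x^4 - 16*x^3 + 96*x^2 - 256*x + 256

Expanding det(x·I − A) (e.g. by cofactor expansion or by noting that A is similar to its Jordan form J, which has the same characteristic polynomial as A) gives
  χ_A(x) = x^4 - 16*x^3 + 96*x^2 - 256*x + 256
which factors as (x - 4)^4. The eigenvalues (with algebraic multiplicities) are λ = 4 with multiplicity 4.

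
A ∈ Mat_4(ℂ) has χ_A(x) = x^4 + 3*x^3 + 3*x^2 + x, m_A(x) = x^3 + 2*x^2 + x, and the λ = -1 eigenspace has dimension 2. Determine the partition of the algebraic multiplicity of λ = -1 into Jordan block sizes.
Block sizes for λ = -1: [2, 1]

Step 1 — from the characteristic polynomial, algebraic multiplicity of λ = -1 is 3. From dim ker(A − (-1)·I) = 2, there are exactly 2 Jordan blocks for λ = -1.
Step 2 — from the minimal polynomial, the factor (x + 1)^2 tells us the largest block for λ = -1 has size 2.
Step 3 — with total size 3, 2 blocks, and largest block 2, the block sizes (in nonincreasing order) are [2, 1].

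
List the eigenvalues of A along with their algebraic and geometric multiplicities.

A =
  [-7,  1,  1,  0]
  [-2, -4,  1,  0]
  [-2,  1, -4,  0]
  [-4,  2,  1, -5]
λ = -5: alg = 4, geom = 2

Step 1 — factor the characteristic polynomial to read off the algebraic multiplicities:
  χ_A(x) = (x + 5)^4

Step 2 — compute geometric multiplicities via the rank-nullity identity g(λ) = n − rank(A − λI):
  rank(A − (-5)·I) = 2, so dim ker(A − (-5)·I) = n − 2 = 2

Summary:
  λ = -5: algebraic multiplicity = 4, geometric multiplicity = 2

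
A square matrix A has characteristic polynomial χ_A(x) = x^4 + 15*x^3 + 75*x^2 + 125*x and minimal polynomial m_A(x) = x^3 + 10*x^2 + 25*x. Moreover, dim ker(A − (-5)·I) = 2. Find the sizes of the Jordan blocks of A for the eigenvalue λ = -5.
Block sizes for λ = -5: [2, 1]

Step 1 — from the characteristic polynomial, algebraic multiplicity of λ = -5 is 3. From dim ker(A − (-5)·I) = 2, there are exactly 2 Jordan blocks for λ = -5.
Step 2 — from the minimal polynomial, the factor (x + 5)^2 tells us the largest block for λ = -5 has size 2.
Step 3 — with total size 3, 2 blocks, and largest block 2, the block sizes (in nonincreasing order) are [2, 1].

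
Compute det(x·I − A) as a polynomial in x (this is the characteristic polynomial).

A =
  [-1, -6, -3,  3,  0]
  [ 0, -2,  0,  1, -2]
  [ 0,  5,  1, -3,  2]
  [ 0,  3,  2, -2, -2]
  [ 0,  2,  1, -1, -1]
x^5 + 5*x^4 + 10*x^3 + 10*x^2 + 5*x + 1

Expanding det(x·I − A) (e.g. by cofactor expansion or by noting that A is similar to its Jordan form J, which has the same characteristic polynomial as A) gives
  χ_A(x) = x^5 + 5*x^4 + 10*x^3 + 10*x^2 + 5*x + 1
which factors as (x + 1)^5. The eigenvalues (with algebraic multiplicities) are λ = -1 with multiplicity 5.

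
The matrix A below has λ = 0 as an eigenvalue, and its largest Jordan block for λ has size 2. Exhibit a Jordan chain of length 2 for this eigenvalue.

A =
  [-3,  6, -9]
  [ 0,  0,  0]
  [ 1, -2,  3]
A Jordan chain for λ = 0 of length 2:
v_1 = (-3, 0, 1)ᵀ
v_2 = (1, 0, 0)ᵀ

Let N = A − (0)·I. We want v_2 with N^2 v_2 = 0 but N^1 v_2 ≠ 0; then v_{j-1} := N · v_j for j = 2, …, 2.

Pick v_2 = (1, 0, 0)ᵀ.
Then v_1 = N · v_2 = (-3, 0, 1)ᵀ.

Sanity check: (A − (0)·I) v_1 = (0, 0, 0)ᵀ = 0. ✓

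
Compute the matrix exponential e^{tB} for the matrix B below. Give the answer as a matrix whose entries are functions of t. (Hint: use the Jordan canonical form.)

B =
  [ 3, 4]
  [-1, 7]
e^{tB} =
  [-2*t*exp(5*t) + exp(5*t), 4*t*exp(5*t)]
  [-t*exp(5*t), 2*t*exp(5*t) + exp(5*t)]

Strategy: write B = P · J · P⁻¹ where J is a Jordan canonical form, so e^{tB} = P · e^{tJ} · P⁻¹, and e^{tJ} can be computed block-by-block.

B has Jordan form
J =
  [5, 1]
  [0, 5]
(up to reordering of blocks).

Per-block formulas:
  For a 2×2 Jordan block J_2(5): exp(t · J_2(5)) = e^(5t)·(I + t·N), where N is the 2×2 nilpotent shift.

After assembling e^{tJ} and conjugating by P, we get:

e^{tB} =
  [-2*t*exp(5*t) + exp(5*t), 4*t*exp(5*t)]
  [-t*exp(5*t), 2*t*exp(5*t) + exp(5*t)]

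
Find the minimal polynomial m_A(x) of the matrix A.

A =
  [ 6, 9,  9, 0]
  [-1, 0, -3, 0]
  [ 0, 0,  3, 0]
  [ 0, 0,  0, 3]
x^2 - 6*x + 9

The characteristic polynomial is χ_A(x) = (x - 3)^4, so the eigenvalues are known. The minimal polynomial is
  m_A(x) = Π_λ (x − λ)^{k_λ}
where k_λ is the size of the *largest* Jordan block for λ (equivalently, the smallest k with (A − λI)^k v = 0 for every generalised eigenvector v of λ).

  λ = 3: largest Jordan block has size 2, contributing (x − 3)^2

So m_A(x) = (x - 3)^2 = x^2 - 6*x + 9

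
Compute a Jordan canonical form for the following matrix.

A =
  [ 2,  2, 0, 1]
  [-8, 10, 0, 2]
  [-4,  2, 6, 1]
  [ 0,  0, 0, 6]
J_2(6) ⊕ J_1(6) ⊕ J_1(6)

The characteristic polynomial is
  det(x·I − A) = x^4 - 24*x^3 + 216*x^2 - 864*x + 1296 = (x - 6)^4

Eigenvalues and multiplicities (the geometric multiplicity of λ is n − rank(A − λI), which equals the number of Jordan blocks for λ):
  λ = 6: algebraic multiplicity = 4, geometric multiplicity = 3

Determining the block sizes for each eigenvalue:
  λ = 6: 3 blocks summing to 4 forces exactly one block of size 2 and the rest size 1 → block sizes [2, 1, 1]

Assembling the blocks gives a Jordan form
J =
  [6, 1, 0, 0]
  [0, 6, 0, 0]
  [0, 0, 6, 0]
  [0, 0, 0, 6]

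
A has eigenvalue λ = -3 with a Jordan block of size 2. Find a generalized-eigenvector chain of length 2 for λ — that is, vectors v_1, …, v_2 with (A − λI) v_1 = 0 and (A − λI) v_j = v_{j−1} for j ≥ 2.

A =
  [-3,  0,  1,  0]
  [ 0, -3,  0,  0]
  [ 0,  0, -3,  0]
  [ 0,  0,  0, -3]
A Jordan chain for λ = -3 of length 2:
v_1 = (1, 0, 0, 0)ᵀ
v_2 = (0, 0, 1, 0)ᵀ

Let N = A − (-3)·I. We want v_2 with N^2 v_2 = 0 but N^1 v_2 ≠ 0; then v_{j-1} := N · v_j for j = 2, …, 2.

Pick v_2 = (0, 0, 1, 0)ᵀ.
Then v_1 = N · v_2 = (1, 0, 0, 0)ᵀ.

Sanity check: (A − (-3)·I) v_1 = (0, 0, 0, 0)ᵀ = 0. ✓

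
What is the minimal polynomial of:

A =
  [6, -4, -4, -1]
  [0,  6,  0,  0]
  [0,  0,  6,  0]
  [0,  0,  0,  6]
x^2 - 12*x + 36

The characteristic polynomial is χ_A(x) = (x - 6)^4, so the eigenvalues are known. The minimal polynomial is
  m_A(x) = Π_λ (x − λ)^{k_λ}
where k_λ is the size of the *largest* Jordan block for λ (equivalently, the smallest k with (A − λI)^k v = 0 for every generalised eigenvector v of λ).

  λ = 6: largest Jordan block has size 2, contributing (x − 6)^2

So m_A(x) = (x - 6)^2 = x^2 - 12*x + 36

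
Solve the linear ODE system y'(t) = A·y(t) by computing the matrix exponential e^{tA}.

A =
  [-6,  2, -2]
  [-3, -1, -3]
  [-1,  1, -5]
e^{tA} =
  [-2*t*exp(-4*t) + exp(-4*t), 2*t*exp(-4*t), -2*t*exp(-4*t)]
  [-3*t*exp(-4*t), 3*t*exp(-4*t) + exp(-4*t), -3*t*exp(-4*t)]
  [-t*exp(-4*t), t*exp(-4*t), -t*exp(-4*t) + exp(-4*t)]

Strategy: write A = P · J · P⁻¹ where J is a Jordan canonical form, so e^{tA} = P · e^{tJ} · P⁻¹, and e^{tJ} can be computed block-by-block.

A has Jordan form
J =
  [-4,  1,  0]
  [ 0, -4,  0]
  [ 0,  0, -4]
(up to reordering of blocks).

Per-block formulas:
  For a 2×2 Jordan block J_2(-4): exp(t · J_2(-4)) = e^(-4t)·(I + t·N), where N is the 2×2 nilpotent shift.
  For a 1×1 block at λ = -4: exp(t · [-4]) = [e^(-4t)].

After assembling e^{tJ} and conjugating by P, we get:

e^{tA} =
  [-2*t*exp(-4*t) + exp(-4*t), 2*t*exp(-4*t), -2*t*exp(-4*t)]
  [-3*t*exp(-4*t), 3*t*exp(-4*t) + exp(-4*t), -3*t*exp(-4*t)]
  [-t*exp(-4*t), t*exp(-4*t), -t*exp(-4*t) + exp(-4*t)]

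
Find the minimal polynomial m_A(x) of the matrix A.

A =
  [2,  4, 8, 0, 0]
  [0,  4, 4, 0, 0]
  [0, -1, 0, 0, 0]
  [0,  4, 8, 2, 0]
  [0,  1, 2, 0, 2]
x^2 - 4*x + 4

The characteristic polynomial is χ_A(x) = (x - 2)^5, so the eigenvalues are known. The minimal polynomial is
  m_A(x) = Π_λ (x − λ)^{k_λ}
where k_λ is the size of the *largest* Jordan block for λ (equivalently, the smallest k with (A − λI)^k v = 0 for every generalised eigenvector v of λ).

  λ = 2: largest Jordan block has size 2, contributing (x − 2)^2

So m_A(x) = (x - 2)^2 = x^2 - 4*x + 4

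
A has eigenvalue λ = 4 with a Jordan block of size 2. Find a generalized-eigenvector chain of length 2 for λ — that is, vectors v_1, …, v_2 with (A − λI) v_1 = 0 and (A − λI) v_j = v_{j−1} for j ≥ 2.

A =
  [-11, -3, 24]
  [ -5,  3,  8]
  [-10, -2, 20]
A Jordan chain for λ = 4 of length 2:
v_1 = (-15, -5, -10)ᵀ
v_2 = (1, 0, 0)ᵀ

Let N = A − (4)·I. We want v_2 with N^2 v_2 = 0 but N^1 v_2 ≠ 0; then v_{j-1} := N · v_j for j = 2, …, 2.

Pick v_2 = (1, 0, 0)ᵀ.
Then v_1 = N · v_2 = (-15, -5, -10)ᵀ.

Sanity check: (A − (4)·I) v_1 = (0, 0, 0)ᵀ = 0. ✓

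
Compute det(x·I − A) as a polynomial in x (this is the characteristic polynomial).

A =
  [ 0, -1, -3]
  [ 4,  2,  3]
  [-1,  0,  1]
x^3 - 3*x^2 + 3*x - 1

Expanding det(x·I − A) (e.g. by cofactor expansion or by noting that A is similar to its Jordan form J, which has the same characteristic polynomial as A) gives
  χ_A(x) = x^3 - 3*x^2 + 3*x - 1
which factors as (x - 1)^3. The eigenvalues (with algebraic multiplicities) are λ = 1 with multiplicity 3.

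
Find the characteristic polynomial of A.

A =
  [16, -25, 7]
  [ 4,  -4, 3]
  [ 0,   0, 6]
x^3 - 18*x^2 + 108*x - 216

Expanding det(x·I − A) (e.g. by cofactor expansion or by noting that A is similar to its Jordan form J, which has the same characteristic polynomial as A) gives
  χ_A(x) = x^3 - 18*x^2 + 108*x - 216
which factors as (x - 6)^3. The eigenvalues (with algebraic multiplicities) are λ = 6 with multiplicity 3.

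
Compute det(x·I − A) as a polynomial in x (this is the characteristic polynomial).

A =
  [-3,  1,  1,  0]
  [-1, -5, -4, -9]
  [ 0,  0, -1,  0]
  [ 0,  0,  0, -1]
x^4 + 10*x^3 + 33*x^2 + 40*x + 16

Expanding det(x·I − A) (e.g. by cofactor expansion or by noting that A is similar to its Jordan form J, which has the same characteristic polynomial as A) gives
  χ_A(x) = x^4 + 10*x^3 + 33*x^2 + 40*x + 16
which factors as (x + 1)^2*(x + 4)^2. The eigenvalues (with algebraic multiplicities) are λ = -4 with multiplicity 2, λ = -1 with multiplicity 2.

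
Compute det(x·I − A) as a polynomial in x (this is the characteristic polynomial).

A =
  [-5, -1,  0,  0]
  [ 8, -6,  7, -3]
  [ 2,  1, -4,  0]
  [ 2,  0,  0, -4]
x^4 + 19*x^3 + 135*x^2 + 425*x + 500

Expanding det(x·I − A) (e.g. by cofactor expansion or by noting that A is similar to its Jordan form J, which has the same characteristic polynomial as A) gives
  χ_A(x) = x^4 + 19*x^3 + 135*x^2 + 425*x + 500
which factors as (x + 4)*(x + 5)^3. The eigenvalues (with algebraic multiplicities) are λ = -5 with multiplicity 3, λ = -4 with multiplicity 1.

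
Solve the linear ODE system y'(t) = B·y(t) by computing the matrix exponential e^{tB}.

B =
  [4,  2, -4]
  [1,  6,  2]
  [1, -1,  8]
e^{tB} =
  [t^2*exp(6*t) - 2*t*exp(6*t) + exp(6*t), 2*t*exp(6*t), 2*t^2*exp(6*t) - 4*t*exp(6*t)]
  [t*exp(6*t), exp(6*t), 2*t*exp(6*t)]
  [-t^2*exp(6*t)/2 + t*exp(6*t), -t*exp(6*t), -t^2*exp(6*t) + 2*t*exp(6*t) + exp(6*t)]

Strategy: write B = P · J · P⁻¹ where J is a Jordan canonical form, so e^{tB} = P · e^{tJ} · P⁻¹, and e^{tJ} can be computed block-by-block.

B has Jordan form
J =
  [6, 1, 0]
  [0, 6, 1]
  [0, 0, 6]
(up to reordering of blocks).

Per-block formulas:
  For a 3×3 Jordan block J_3(6): exp(t · J_3(6)) = e^(6t)·(I + t·N + (t^2/2)·N^2), where N is the 3×3 nilpotent shift.

After assembling e^{tJ} and conjugating by P, we get:

e^{tB} =
  [t^2*exp(6*t) - 2*t*exp(6*t) + exp(6*t), 2*t*exp(6*t), 2*t^2*exp(6*t) - 4*t*exp(6*t)]
  [t*exp(6*t), exp(6*t), 2*t*exp(6*t)]
  [-t^2*exp(6*t)/2 + t*exp(6*t), -t*exp(6*t), -t^2*exp(6*t) + 2*t*exp(6*t) + exp(6*t)]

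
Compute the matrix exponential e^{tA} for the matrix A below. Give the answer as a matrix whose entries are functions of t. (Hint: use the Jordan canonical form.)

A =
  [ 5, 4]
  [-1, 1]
e^{tA} =
  [2*t*exp(3*t) + exp(3*t), 4*t*exp(3*t)]
  [-t*exp(3*t), -2*t*exp(3*t) + exp(3*t)]

Strategy: write A = P · J · P⁻¹ where J is a Jordan canonical form, so e^{tA} = P · e^{tJ} · P⁻¹, and e^{tJ} can be computed block-by-block.

A has Jordan form
J =
  [3, 1]
  [0, 3]
(up to reordering of blocks).

Per-block formulas:
  For a 2×2 Jordan block J_2(3): exp(t · J_2(3)) = e^(3t)·(I + t·N), where N is the 2×2 nilpotent shift.

After assembling e^{tJ} and conjugating by P, we get:

e^{tA} =
  [2*t*exp(3*t) + exp(3*t), 4*t*exp(3*t)]
  [-t*exp(3*t), -2*t*exp(3*t) + exp(3*t)]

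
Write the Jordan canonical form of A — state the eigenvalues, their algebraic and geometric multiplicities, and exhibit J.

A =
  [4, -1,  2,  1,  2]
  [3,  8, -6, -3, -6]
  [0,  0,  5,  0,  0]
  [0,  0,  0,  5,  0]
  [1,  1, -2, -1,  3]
J_2(5) ⊕ J_1(5) ⊕ J_1(5) ⊕ J_1(5)

The characteristic polynomial is
  det(x·I − A) = x^5 - 25*x^4 + 250*x^3 - 1250*x^2 + 3125*x - 3125 = (x - 5)^5

Eigenvalues and multiplicities (the geometric multiplicity of λ is n − rank(A − λI), which equals the number of Jordan blocks for λ):
  λ = 5: algebraic multiplicity = 5, geometric multiplicity = 4

Determining the block sizes for each eigenvalue:
  λ = 5: 4 blocks summing to 5 forces exactly one block of size 2 and the rest size 1 → block sizes [2, 1, 1, 1]

Assembling the blocks gives a Jordan form
J =
  [5, 1, 0, 0, 0]
  [0, 5, 0, 0, 0]
  [0, 0, 5, 0, 0]
  [0, 0, 0, 5, 0]
  [0, 0, 0, 0, 5]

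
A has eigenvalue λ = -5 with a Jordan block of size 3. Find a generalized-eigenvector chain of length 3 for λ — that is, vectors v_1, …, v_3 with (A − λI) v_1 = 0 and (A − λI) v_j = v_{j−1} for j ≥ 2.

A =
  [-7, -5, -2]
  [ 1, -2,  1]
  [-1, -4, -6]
A Jordan chain for λ = -5 of length 3:
v_1 = (1, 0, -1)ᵀ
v_2 = (-2, 1, -1)ᵀ
v_3 = (1, 0, 0)ᵀ

Let N = A − (-5)·I. We want v_3 with N^3 v_3 = 0 but N^2 v_3 ≠ 0; then v_{j-1} := N · v_j for j = 3, …, 2.

Pick v_3 = (1, 0, 0)ᵀ.
Then v_2 = N · v_3 = (-2, 1, -1)ᵀ.
Then v_1 = N · v_2 = (1, 0, -1)ᵀ.

Sanity check: (A − (-5)·I) v_1 = (0, 0, 0)ᵀ = 0. ✓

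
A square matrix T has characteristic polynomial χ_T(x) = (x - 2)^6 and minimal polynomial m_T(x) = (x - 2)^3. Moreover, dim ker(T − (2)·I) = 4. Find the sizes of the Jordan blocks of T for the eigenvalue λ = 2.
Block sizes for λ = 2: [3, 1, 1, 1]

Step 1 — from the characteristic polynomial, algebraic multiplicity of λ = 2 is 6. From dim ker(T − (2)·I) = 4, there are exactly 4 Jordan blocks for λ = 2.
Step 2 — from the minimal polynomial, the factor (x − 2)^3 tells us the largest block for λ = 2 has size 3.
Step 3 — with total size 6, 4 blocks, and largest block 3, the block sizes (in nonincreasing order) are [3, 1, 1, 1].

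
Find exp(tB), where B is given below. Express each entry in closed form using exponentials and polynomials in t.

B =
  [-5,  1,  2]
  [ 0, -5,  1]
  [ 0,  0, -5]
e^{tB} =
  [exp(-5*t), t*exp(-5*t), t^2*exp(-5*t)/2 + 2*t*exp(-5*t)]
  [0, exp(-5*t), t*exp(-5*t)]
  [0, 0, exp(-5*t)]

Strategy: write B = P · J · P⁻¹ where J is a Jordan canonical form, so e^{tB} = P · e^{tJ} · P⁻¹, and e^{tJ} can be computed block-by-block.

B has Jordan form
J =
  [-5,  1,  0]
  [ 0, -5,  1]
  [ 0,  0, -5]
(up to reordering of blocks).

Per-block formulas:
  For a 3×3 Jordan block J_3(-5): exp(t · J_3(-5)) = e^(-5t)·(I + t·N + (t^2/2)·N^2), where N is the 3×3 nilpotent shift.

After assembling e^{tJ} and conjugating by P, we get:

e^{tB} =
  [exp(-5*t), t*exp(-5*t), t^2*exp(-5*t)/2 + 2*t*exp(-5*t)]
  [0, exp(-5*t), t*exp(-5*t)]
  [0, 0, exp(-5*t)]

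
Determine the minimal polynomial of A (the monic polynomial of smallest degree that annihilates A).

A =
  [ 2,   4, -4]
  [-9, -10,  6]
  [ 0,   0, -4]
x^2 + 8*x + 16

The characteristic polynomial is χ_A(x) = (x + 4)^3, so the eigenvalues are known. The minimal polynomial is
  m_A(x) = Π_λ (x − λ)^{k_λ}
where k_λ is the size of the *largest* Jordan block for λ (equivalently, the smallest k with (A − λI)^k v = 0 for every generalised eigenvector v of λ).

  λ = -4: largest Jordan block has size 2, contributing (x + 4)^2

So m_A(x) = (x + 4)^2 = x^2 + 8*x + 16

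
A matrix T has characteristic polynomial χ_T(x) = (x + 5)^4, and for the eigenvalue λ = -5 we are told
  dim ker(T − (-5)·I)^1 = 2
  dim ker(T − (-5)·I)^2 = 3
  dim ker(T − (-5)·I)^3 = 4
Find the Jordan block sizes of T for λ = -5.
Block sizes for λ = -5: [3, 1]

From the dimensions of kernels of powers, the number of Jordan blocks of size at least j is d_j − d_{j−1} where d_j = dim ker(N^j) (with d_0 = 0). Computing the differences gives [2, 1, 1].
The number of blocks of size exactly k is (#blocks of size ≥ k) − (#blocks of size ≥ k + 1), so the partition is: 1 block(s) of size 1, 1 block(s) of size 3.
In nonincreasing order the block sizes are [3, 1].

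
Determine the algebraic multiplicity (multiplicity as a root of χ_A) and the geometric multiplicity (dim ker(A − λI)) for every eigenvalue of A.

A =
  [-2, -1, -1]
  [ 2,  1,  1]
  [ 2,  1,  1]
λ = 0: alg = 3, geom = 2

Step 1 — factor the characteristic polynomial to read off the algebraic multiplicities:
  χ_A(x) = x^3

Step 2 — compute geometric multiplicities via the rank-nullity identity g(λ) = n − rank(A − λI):
  rank(A − (0)·I) = 1, so dim ker(A − (0)·I) = n − 1 = 2

Summary:
  λ = 0: algebraic multiplicity = 3, geometric multiplicity = 2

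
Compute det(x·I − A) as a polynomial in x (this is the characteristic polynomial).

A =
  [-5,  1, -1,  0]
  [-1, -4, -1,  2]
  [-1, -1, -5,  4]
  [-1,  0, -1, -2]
x^4 + 16*x^3 + 96*x^2 + 256*x + 256

Expanding det(x·I − A) (e.g. by cofactor expansion or by noting that A is similar to its Jordan form J, which has the same characteristic polynomial as A) gives
  χ_A(x) = x^4 + 16*x^3 + 96*x^2 + 256*x + 256
which factors as (x + 4)^4. The eigenvalues (with algebraic multiplicities) are λ = -4 with multiplicity 4.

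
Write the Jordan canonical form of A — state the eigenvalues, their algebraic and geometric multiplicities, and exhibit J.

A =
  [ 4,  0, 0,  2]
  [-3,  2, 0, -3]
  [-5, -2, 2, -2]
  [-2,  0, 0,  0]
J_2(2) ⊕ J_2(2)

The characteristic polynomial is
  det(x·I − A) = x^4 - 8*x^3 + 24*x^2 - 32*x + 16 = (x - 2)^4

Eigenvalues and multiplicities (the geometric multiplicity of λ is n − rank(A − λI), which equals the number of Jordan blocks for λ):
  λ = 2: algebraic multiplicity = 4, geometric multiplicity = 2

Determining the block sizes for each eigenvalue:
  λ = 2: with am = 4 and gm = 2, the partition is not yet determined (e.g. several partitions of 4 into 2 parts exist). Let N = A − (2)·I. Computing rank(N^1) = 2, rank(N^2) = 0; the number of blocks of size ≥ j is rank(N^{j−1}) − rank(N^j), giving [2, 2]. So we have 2 block(s) of size 2 → block sizes [2, 2]

Assembling the blocks gives a Jordan form
J =
  [2, 1, 0, 0]
  [0, 2, 0, 0]
  [0, 0, 2, 1]
  [0, 0, 0, 2]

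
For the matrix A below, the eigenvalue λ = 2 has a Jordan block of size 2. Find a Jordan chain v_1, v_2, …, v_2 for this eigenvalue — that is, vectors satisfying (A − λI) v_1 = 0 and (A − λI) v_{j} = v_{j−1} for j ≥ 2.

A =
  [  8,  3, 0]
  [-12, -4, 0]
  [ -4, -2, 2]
A Jordan chain for λ = 2 of length 2:
v_1 = (6, -12, -4)ᵀ
v_2 = (1, 0, 0)ᵀ

Let N = A − (2)·I. We want v_2 with N^2 v_2 = 0 but N^1 v_2 ≠ 0; then v_{j-1} := N · v_j for j = 2, …, 2.

Pick v_2 = (1, 0, 0)ᵀ.
Then v_1 = N · v_2 = (6, -12, -4)ᵀ.

Sanity check: (A − (2)·I) v_1 = (0, 0, 0)ᵀ = 0. ✓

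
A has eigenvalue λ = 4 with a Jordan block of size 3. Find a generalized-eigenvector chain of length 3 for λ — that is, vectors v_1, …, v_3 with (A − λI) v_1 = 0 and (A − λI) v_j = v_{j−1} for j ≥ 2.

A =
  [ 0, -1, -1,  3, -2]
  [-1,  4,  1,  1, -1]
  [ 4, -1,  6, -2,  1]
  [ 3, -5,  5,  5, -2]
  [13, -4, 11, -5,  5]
A Jordan chain for λ = 4 of length 3:
v_1 = (-4, -2, 0, -10, -6)ᵀ
v_2 = (-4, -1, 4, 3, 13)ᵀ
v_3 = (1, 0, 0, 0, 0)ᵀ

Let N = A − (4)·I. We want v_3 with N^3 v_3 = 0 but N^2 v_3 ≠ 0; then v_{j-1} := N · v_j for j = 3, …, 2.

Pick v_3 = (1, 0, 0, 0, 0)ᵀ.
Then v_2 = N · v_3 = (-4, -1, 4, 3, 13)ᵀ.
Then v_1 = N · v_2 = (-4, -2, 0, -10, -6)ᵀ.

Sanity check: (A − (4)·I) v_1 = (0, 0, 0, 0, 0)ᵀ = 0. ✓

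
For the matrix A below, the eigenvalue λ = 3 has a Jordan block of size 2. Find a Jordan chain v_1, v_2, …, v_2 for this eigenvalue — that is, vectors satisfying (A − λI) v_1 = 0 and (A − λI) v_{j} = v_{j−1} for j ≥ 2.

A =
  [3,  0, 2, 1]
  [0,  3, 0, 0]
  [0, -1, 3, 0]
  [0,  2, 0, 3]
A Jordan chain for λ = 3 of length 2:
v_1 = (0, 0, -1, 2)ᵀ
v_2 = (0, 1, 0, 0)ᵀ

Let N = A − (3)·I. We want v_2 with N^2 v_2 = 0 but N^1 v_2 ≠ 0; then v_{j-1} := N · v_j for j = 2, …, 2.

Pick v_2 = (0, 1, 0, 0)ᵀ.
Then v_1 = N · v_2 = (0, 0, -1, 2)ᵀ.

Sanity check: (A − (3)·I) v_1 = (0, 0, 0, 0)ᵀ = 0. ✓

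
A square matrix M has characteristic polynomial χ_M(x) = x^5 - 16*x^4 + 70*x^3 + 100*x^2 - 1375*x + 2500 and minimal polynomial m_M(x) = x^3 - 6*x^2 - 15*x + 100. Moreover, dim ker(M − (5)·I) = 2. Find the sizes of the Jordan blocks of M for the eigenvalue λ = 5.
Block sizes for λ = 5: [2, 2]

Step 1 — from the characteristic polynomial, algebraic multiplicity of λ = 5 is 4. From dim ker(M − (5)·I) = 2, there are exactly 2 Jordan blocks for λ = 5.
Step 2 — from the minimal polynomial, the factor (x − 5)^2 tells us the largest block for λ = 5 has size 2.
Step 3 — with total size 4, 2 blocks, and largest block 2, the block sizes (in nonincreasing order) are [2, 2].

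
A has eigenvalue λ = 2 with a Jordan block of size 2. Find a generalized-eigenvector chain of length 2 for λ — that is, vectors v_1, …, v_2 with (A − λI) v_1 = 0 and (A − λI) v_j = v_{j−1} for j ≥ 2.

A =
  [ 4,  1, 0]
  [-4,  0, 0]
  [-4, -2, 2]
A Jordan chain for λ = 2 of length 2:
v_1 = (2, -4, -4)ᵀ
v_2 = (1, 0, 0)ᵀ

Let N = A − (2)·I. We want v_2 with N^2 v_2 = 0 but N^1 v_2 ≠ 0; then v_{j-1} := N · v_j for j = 2, …, 2.

Pick v_2 = (1, 0, 0)ᵀ.
Then v_1 = N · v_2 = (2, -4, -4)ᵀ.

Sanity check: (A − (2)·I) v_1 = (0, 0, 0)ᵀ = 0. ✓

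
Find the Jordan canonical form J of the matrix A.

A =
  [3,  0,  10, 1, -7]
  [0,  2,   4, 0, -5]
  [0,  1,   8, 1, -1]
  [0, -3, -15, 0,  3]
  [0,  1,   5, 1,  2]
J_3(3) ⊕ J_2(3)

The characteristic polynomial is
  det(x·I − A) = x^5 - 15*x^4 + 90*x^3 - 270*x^2 + 405*x - 243 = (x - 3)^5

Eigenvalues and multiplicities (the geometric multiplicity of λ is n − rank(A − λI), which equals the number of Jordan blocks for λ):
  λ = 3: algebraic multiplicity = 5, geometric multiplicity = 2

Determining the block sizes for each eigenvalue:
  λ = 3: with am = 5 and gm = 2, the partition is not yet determined (e.g. several partitions of 5 into 2 parts exist). Let N = A − (3)·I. Computing rank(N^1) = 3, rank(N^2) = 1, rank(N^3) = 0; the number of blocks of size ≥ j is rank(N^{j−1}) − rank(N^j), giving [2, 2, 1]. So we have 1 block(s) of size 3, 1 block(s) of size 2 → block sizes [3, 2]

Assembling the blocks gives a Jordan form
J =
  [3, 1, 0, 0, 0]
  [0, 3, 1, 0, 0]
  [0, 0, 3, 0, 0]
  [0, 0, 0, 3, 1]
  [0, 0, 0, 0, 3]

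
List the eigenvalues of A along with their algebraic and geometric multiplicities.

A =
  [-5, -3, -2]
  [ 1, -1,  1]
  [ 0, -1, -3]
λ = -3: alg = 3, geom = 1

Step 1 — factor the characteristic polynomial to read off the algebraic multiplicities:
  χ_A(x) = (x + 3)^3

Step 2 — compute geometric multiplicities via the rank-nullity identity g(λ) = n − rank(A − λI):
  rank(A − (-3)·I) = 2, so dim ker(A − (-3)·I) = n − 2 = 1

Summary:
  λ = -3: algebraic multiplicity = 3, geometric multiplicity = 1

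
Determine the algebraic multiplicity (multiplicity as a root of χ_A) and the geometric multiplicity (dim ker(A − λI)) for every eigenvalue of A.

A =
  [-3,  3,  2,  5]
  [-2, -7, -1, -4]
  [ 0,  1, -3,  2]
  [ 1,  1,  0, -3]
λ = -4: alg = 4, geom = 2

Step 1 — factor the characteristic polynomial to read off the algebraic multiplicities:
  χ_A(x) = (x + 4)^4

Step 2 — compute geometric multiplicities via the rank-nullity identity g(λ) = n − rank(A − λI):
  rank(A − (-4)·I) = 2, so dim ker(A − (-4)·I) = n − 2 = 2

Summary:
  λ = -4: algebraic multiplicity = 4, geometric multiplicity = 2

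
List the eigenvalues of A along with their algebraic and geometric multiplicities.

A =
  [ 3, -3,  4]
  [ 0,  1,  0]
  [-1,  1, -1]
λ = 1: alg = 3, geom = 1

Step 1 — factor the characteristic polynomial to read off the algebraic multiplicities:
  χ_A(x) = (x - 1)^3

Step 2 — compute geometric multiplicities via the rank-nullity identity g(λ) = n − rank(A − λI):
  rank(A − (1)·I) = 2, so dim ker(A − (1)·I) = n − 2 = 1

Summary:
  λ = 1: algebraic multiplicity = 3, geometric multiplicity = 1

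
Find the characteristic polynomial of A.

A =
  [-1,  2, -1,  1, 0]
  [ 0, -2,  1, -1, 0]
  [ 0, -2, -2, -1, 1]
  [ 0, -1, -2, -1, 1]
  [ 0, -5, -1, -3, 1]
x^5 + 5*x^4 + 10*x^3 + 10*x^2 + 5*x + 1

Expanding det(x·I − A) (e.g. by cofactor expansion or by noting that A is similar to its Jordan form J, which has the same characteristic polynomial as A) gives
  χ_A(x) = x^5 + 5*x^4 + 10*x^3 + 10*x^2 + 5*x + 1
which factors as (x + 1)^5. The eigenvalues (with algebraic multiplicities) are λ = -1 with multiplicity 5.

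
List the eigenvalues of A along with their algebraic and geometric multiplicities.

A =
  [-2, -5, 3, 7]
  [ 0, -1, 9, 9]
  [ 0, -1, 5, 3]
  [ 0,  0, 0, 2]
λ = -2: alg = 1, geom = 1; λ = 2: alg = 3, geom = 2

Step 1 — factor the characteristic polynomial to read off the algebraic multiplicities:
  χ_A(x) = (x - 2)^3*(x + 2)

Step 2 — compute geometric multiplicities via the rank-nullity identity g(λ) = n − rank(A − λI):
  rank(A − (-2)·I) = 3, so dim ker(A − (-2)·I) = n − 3 = 1
  rank(A − (2)·I) = 2, so dim ker(A − (2)·I) = n − 2 = 2

Summary:
  λ = -2: algebraic multiplicity = 1, geometric multiplicity = 1
  λ = 2: algebraic multiplicity = 3, geometric multiplicity = 2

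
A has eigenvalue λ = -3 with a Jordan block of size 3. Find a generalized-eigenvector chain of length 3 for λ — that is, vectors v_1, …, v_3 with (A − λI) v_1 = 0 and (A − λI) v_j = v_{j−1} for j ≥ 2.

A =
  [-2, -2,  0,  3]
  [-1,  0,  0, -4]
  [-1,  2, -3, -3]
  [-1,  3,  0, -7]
A Jordan chain for λ = -3 of length 3:
v_1 = (1, -1, -1, -1)ᵀ
v_2 = (-2, 3, 2, 3)ᵀ
v_3 = (0, 1, 0, 0)ᵀ

Let N = A − (-3)·I. We want v_3 with N^3 v_3 = 0 but N^2 v_3 ≠ 0; then v_{j-1} := N · v_j for j = 3, …, 2.

Pick v_3 = (0, 1, 0, 0)ᵀ.
Then v_2 = N · v_3 = (-2, 3, 2, 3)ᵀ.
Then v_1 = N · v_2 = (1, -1, -1, -1)ᵀ.

Sanity check: (A − (-3)·I) v_1 = (0, 0, 0, 0)ᵀ = 0. ✓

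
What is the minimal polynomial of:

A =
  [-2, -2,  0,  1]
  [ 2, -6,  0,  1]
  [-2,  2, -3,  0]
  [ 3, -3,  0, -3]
x^3 + 11*x^2 + 40*x + 48

The characteristic polynomial is χ_A(x) = (x + 3)^2*(x + 4)^2, so the eigenvalues are known. The minimal polynomial is
  m_A(x) = Π_λ (x − λ)^{k_λ}
where k_λ is the size of the *largest* Jordan block for λ (equivalently, the smallest k with (A − λI)^k v = 0 for every generalised eigenvector v of λ).

  λ = -4: largest Jordan block has size 2, contributing (x + 4)^2
  λ = -3: largest Jordan block has size 1, contributing (x + 3)

So m_A(x) = (x + 3)*(x + 4)^2 = x^3 + 11*x^2 + 40*x + 48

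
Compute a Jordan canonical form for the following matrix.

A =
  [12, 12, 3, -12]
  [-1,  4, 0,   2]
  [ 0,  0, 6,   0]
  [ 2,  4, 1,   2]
J_3(6) ⊕ J_1(6)

The characteristic polynomial is
  det(x·I − A) = x^4 - 24*x^3 + 216*x^2 - 864*x + 1296 = (x - 6)^4

Eigenvalues and multiplicities (the geometric multiplicity of λ is n − rank(A − λI), which equals the number of Jordan blocks for λ):
  λ = 6: algebraic multiplicity = 4, geometric multiplicity = 2

Determining the block sizes for each eigenvalue:
  λ = 6: with am = 4 and gm = 2, the partition is not yet determined (e.g. several partitions of 4 into 2 parts exist). Let N = A − (6)·I. Computing rank(N^1) = 2, rank(N^2) = 1, rank(N^3) = 0; the number of blocks of size ≥ j is rank(N^{j−1}) − rank(N^j), giving [2, 1, 1]. So we have 1 block(s) of size 3, 1 block(s) of size 1 → block sizes [3, 1]

Assembling the blocks gives a Jordan form
J =
  [6, 1, 0, 0]
  [0, 6, 1, 0]
  [0, 0, 6, 0]
  [0, 0, 0, 6]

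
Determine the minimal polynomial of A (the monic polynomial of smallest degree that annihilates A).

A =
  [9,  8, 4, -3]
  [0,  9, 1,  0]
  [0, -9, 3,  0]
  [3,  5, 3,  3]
x^3 - 18*x^2 + 108*x - 216

The characteristic polynomial is χ_A(x) = (x - 6)^4, so the eigenvalues are known. The minimal polynomial is
  m_A(x) = Π_λ (x − λ)^{k_λ}
where k_λ is the size of the *largest* Jordan block for λ (equivalently, the smallest k with (A − λI)^k v = 0 for every generalised eigenvector v of λ).

  λ = 6: largest Jordan block has size 3, contributing (x − 6)^3

So m_A(x) = (x - 6)^3 = x^3 - 18*x^2 + 108*x - 216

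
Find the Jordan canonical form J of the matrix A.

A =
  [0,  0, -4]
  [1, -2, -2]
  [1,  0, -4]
J_2(-2) ⊕ J_1(-2)

The characteristic polynomial is
  det(x·I − A) = x^3 + 6*x^2 + 12*x + 8 = (x + 2)^3

Eigenvalues and multiplicities (the geometric multiplicity of λ is n − rank(A − λI), which equals the number of Jordan blocks for λ):
  λ = -2: algebraic multiplicity = 3, geometric multiplicity = 2

Determining the block sizes for each eigenvalue:
  λ = -2: 2 blocks summing to 3 forces exactly one block of size 2 and the rest size 1 → block sizes [2, 1]

Assembling the blocks gives a Jordan form
J =
  [-2,  1,  0]
  [ 0, -2,  0]
  [ 0,  0, -2]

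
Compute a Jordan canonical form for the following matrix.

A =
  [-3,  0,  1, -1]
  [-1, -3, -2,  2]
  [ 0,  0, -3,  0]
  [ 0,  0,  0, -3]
J_3(-3) ⊕ J_1(-3)

The characteristic polynomial is
  det(x·I − A) = x^4 + 12*x^3 + 54*x^2 + 108*x + 81 = (x + 3)^4

Eigenvalues and multiplicities (the geometric multiplicity of λ is n − rank(A − λI), which equals the number of Jordan blocks for λ):
  λ = -3: algebraic multiplicity = 4, geometric multiplicity = 2

Determining the block sizes for each eigenvalue:
  λ = -3: with am = 4 and gm = 2, the partition is not yet determined (e.g. several partitions of 4 into 2 parts exist). Let N = A − (-3)·I. Computing rank(N^1) = 2, rank(N^2) = 1, rank(N^3) = 0; the number of blocks of size ≥ j is rank(N^{j−1}) − rank(N^j), giving [2, 1, 1]. So we have 1 block(s) of size 3, 1 block(s) of size 1 → block sizes [3, 1]

Assembling the blocks gives a Jordan form
J =
  [-3,  1,  0,  0]
  [ 0, -3,  1,  0]
  [ 0,  0, -3,  0]
  [ 0,  0,  0, -3]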